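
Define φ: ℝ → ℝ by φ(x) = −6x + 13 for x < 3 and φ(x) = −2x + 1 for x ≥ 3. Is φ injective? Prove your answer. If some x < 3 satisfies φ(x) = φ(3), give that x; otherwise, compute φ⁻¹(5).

4/3

Both pieces are strictly decreasing (slopes −6 and −2), so each is injective on its own interval.
The left piece maps (−∞, 3) onto (−5, ∞); the right piece maps [3, ∞) onto (−∞, −5].
These images are disjoint, so no value is attained by both pieces. Hence φ is injective.
Because the two images are disjoint, no x < 3 has φ(x) = φ(3), so we compute φ⁻¹(5): 5 lies in (−5, ∞), so solve −6x + 13 = 5: x = (5 − 13)/(−6) = 4/3.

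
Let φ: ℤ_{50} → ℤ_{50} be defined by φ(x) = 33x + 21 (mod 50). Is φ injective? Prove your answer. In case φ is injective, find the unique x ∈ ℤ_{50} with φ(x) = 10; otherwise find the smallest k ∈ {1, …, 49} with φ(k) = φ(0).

33

Suppose φ(x_1) = φ(x_2) in ℤ_{50}. Then 33x_1 + 21 ≡ 33x_2 + 21 (mod 50), thus 33(x_1 − x_2) ≡ 0 (mod 50).
Since gcd(33, 50) = 1, 33 is invertible modulo 50, hence x_1 − x_2 ≡ 0 (mod 50), i.e. x_1 = x_2.
Hence φ is injective.
We now compute 33⁻¹ mod 50 explicitly. Euclid's algorithm: 50 = 1·33 + 17, 33 = 1·17 + 16, 17 = 1·16 + 1; back-substituting gives 1 = 47·33 − 31·50, so 33⁻¹ ≡ 47 (mod 50).
Since φ is injective, we compute φ⁻¹(10): solve 33x + 21 ≡ 10 (mod 50), i.e. 33x ≡ 39 (mod 50).
Multiplying by 33⁻¹ = 47 gives x ≡ 47·39 = 1833 = 36·50 + 33 ≡ 33 (mod 50).
Check: φ(33) = 33·33 + 21 = 1110 = 22·50 + 10 ≡ 10 (mod 50).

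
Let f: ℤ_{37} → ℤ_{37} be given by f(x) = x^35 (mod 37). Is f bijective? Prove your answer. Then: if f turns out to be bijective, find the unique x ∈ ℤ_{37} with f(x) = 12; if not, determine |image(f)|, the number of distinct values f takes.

34

Since 37 is prime, the nonzero elements of ℤ_{37} form a cyclic group of order 36.
As gcd(35, 36) = 1, raising to the 35th power is a bijection on this group: if x_1^35 ≡ x_2^35 then (x_1x_2^{−1})^35 = 1, and the only element of order dividing gcd(35, 36) = 1 is 1, so x_1 = x_2.
With f(0) = 0 this makes f injective on all of ℤ_{37}, hence bijective (finite equal-size domain and codomain). In particular f is bijective.
Since f is bijective, we find the preimage of 12. The inverse of x ↦ x^35 on (ℤ_{37})^× is x ↦ x^35, because 35·35 = 1225 = 34·36 + 1 ≡ 1 (mod 36) and x^{36} = 1 for x ≠ 0 (Fermat). So f⁻¹(12) = 12^35 mod 37.
Repeated squaring mod 37: 12^1 ≡ 12, 12^2 ≡ 12² = 144 ≡ 33, 12^4 ≡ 33² = 1089 ≡ 16, 12^8 ≡ 16² = 256 ≡ 34, 12^16 ≡ 34² = 1156 ≡ 9, 12^32 ≡ 9² = 81 ≡ 7. Since 35 = 32 + 2 + 1, 12^35 ≡ 7·33·12: 7·33 = 231 ≡ 9, then 9·12 = 108 ≡ 34. So 12^35 ≡ 34 (mod 37).
Hence f⁻¹(12) = 34.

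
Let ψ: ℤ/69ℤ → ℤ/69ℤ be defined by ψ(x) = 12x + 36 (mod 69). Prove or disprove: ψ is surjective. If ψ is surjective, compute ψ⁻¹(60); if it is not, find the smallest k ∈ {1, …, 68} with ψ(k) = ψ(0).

23

Since gcd(12, 69) = 3, we have 12x ≡ 0 (mod 3) for all x, so ψ(x) ≡ 0 (mod 3).
But 1 ≢ 0 (mod 3), so 1 ∈ ℤ/69ℤ has no preimage. Thus ψ is not surjective.
Since ψ is not surjective, we find the least positive k with ψ(k) = ψ(0): this means 12k ≡ 0 (mod 69), i.e. 69 ∣ 12k. Since gcd(12, 69) = 3, dividing through by 3 this holds exactly when 23 ∣ 4k, and as gcd(4, 23) = 1, exactly when 23 ∣ k.
The smallest positive such k is 23.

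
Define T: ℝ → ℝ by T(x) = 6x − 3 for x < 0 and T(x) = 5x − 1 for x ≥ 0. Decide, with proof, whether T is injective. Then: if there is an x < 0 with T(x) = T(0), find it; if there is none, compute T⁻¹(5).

6/5

Both pieces are strictly increasing (slopes 6 and 5), so each is injective on its own interval.
The left piece maps (−∞, 0) onto (−∞, −3); the right piece maps [0, ∞) onto [−1, ∞).
These images are disjoint, so no value is attained by both pieces. So T is injective.
Because the two images are disjoint, no x < 0 has T(x) = T(0), so we compute T⁻¹(5): 5 lies in [−1, ∞), so solve 5x − 1 = 5: x = (5 + 1)/5 = 6/5.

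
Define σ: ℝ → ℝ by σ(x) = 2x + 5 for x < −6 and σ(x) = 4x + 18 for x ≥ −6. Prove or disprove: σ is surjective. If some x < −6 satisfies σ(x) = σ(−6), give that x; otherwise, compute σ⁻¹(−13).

Both pieces are strictly increasing (slopes 2 and 4), so each is injective on its own interval.
The left piece maps (−∞, −6) onto (−∞, −7); the right piece maps [−6, ∞) onto [−6, ∞).
The union (−∞, −7) ∪ [−6, ∞) omits the interval between −7 and −6; in particular −7 has no preimage. So σ is not surjective.
Because the two images are disjoint, no x < −6 has σ(x) = σ(−6), so we compute σ⁻¹(−13): −13 lies in (−∞, −7), so solve 2x + 5 = −13: x = (−13 − 5)/2 = −9.

-9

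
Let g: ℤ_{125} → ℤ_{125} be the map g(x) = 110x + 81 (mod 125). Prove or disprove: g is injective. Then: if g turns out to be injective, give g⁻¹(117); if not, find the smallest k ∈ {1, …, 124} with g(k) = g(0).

25

We have gcd(110, 125) = 5 > 1. Taking a = 0 and b = 25: g(0) = 81 and g(25) = 110·25 + 81 = 2831 ≡ 81 (mod 125).
So g(0) = g(25) while 0 ≠ 25, therefore g is not injective.
Since g is not injective, we find the least positive k with g(k) = g(0): this means 110k ≡ 0 (mod 125), i.e. 125 ∣ 110k. Since gcd(110, 125) = 5, dividing through by 5 this holds exactly when 25 ∣ 22k, and as gcd(22, 25) = 1, exactly when 25 ∣ k.
The smallest positive such k is 25.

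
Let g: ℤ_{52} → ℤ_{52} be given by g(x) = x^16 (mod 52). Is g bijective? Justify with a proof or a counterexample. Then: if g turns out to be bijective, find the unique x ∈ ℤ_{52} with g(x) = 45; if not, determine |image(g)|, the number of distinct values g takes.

8

g(1) = 1^16 = 1.
g(5): Repeated squaring mod 52: 5^1 ≡ 5, 5^2 ≡ 5² = 25, 5^4 ≡ 25² = 625 ≡ 1, 5^8 ≡ 1² = 1, 5^16 ≡ 1² = 1. So 5^16 ≡ 1 (mod 52).
So g(1) = g(5) = 1 while 1 ≠ 5, hence g is not injective, hence not bijective.
Since g is not bijective, we determine |image(g)|. Computing x^16 mod 52 for each x (by repeated squaring, reducing mod 52 at every step), the values g(0), g(1), …, g(51) are: 0, 1, 16, 29, 48, 1, 48, 9, 40, 9, 16, 29, 40, 13, 40, 29, 16, 9, 40, 9, 48, 1, 48, 29, 16, 1, 0, 1, 16, 29, 48, 1, 48, 9, 40, 9, 16, 29, 40, 13, 40, 29, 16, 9, 40, 9, 48, 1, 48, 29, 16, 1.
The distinct values are {0, 1, 9, 13, 16, 29, 40, 48}; there are 8 of them.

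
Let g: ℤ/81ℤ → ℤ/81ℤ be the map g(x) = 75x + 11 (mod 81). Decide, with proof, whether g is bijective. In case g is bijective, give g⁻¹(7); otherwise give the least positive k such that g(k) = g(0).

We have gcd(75, 81) = 3 > 1. Taking s = 0 and t = 27: g(0) = 11 and g(27) = 75·27 + 11 = 2036 ≡ 11 (mod 81).
So g(0) = g(27) while 0 ≠ 27, therefore g is not injective, hence not bijective.
Since g is not bijective, we find the least positive k with g(k) = g(0): this means 75k ≡ 0 (mod 81), i.e. 81 ∣ 75k. Since gcd(75, 81) = 3, dividing through by 3 this holds exactly when 27 ∣ 25k, and as gcd(25, 27) = 1, exactly when 27 ∣ k.
The smallest positive such k is 27.

27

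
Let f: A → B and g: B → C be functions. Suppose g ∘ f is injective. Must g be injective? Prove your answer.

No. Take A = {0, 1}, B = {0, 1, 2, 3}, C = {0, 1, 2, 3}, f(a) = a for each a ∈ A, and g(b) = 2 if b ∈ {2, 3} else g(b) = b.
Then g ∘ f = f is injective (A ⊂ B and f is the inclusion), but g(2) = g(3) = 2 with 2 ≠ 3, so g is not injective.

not injective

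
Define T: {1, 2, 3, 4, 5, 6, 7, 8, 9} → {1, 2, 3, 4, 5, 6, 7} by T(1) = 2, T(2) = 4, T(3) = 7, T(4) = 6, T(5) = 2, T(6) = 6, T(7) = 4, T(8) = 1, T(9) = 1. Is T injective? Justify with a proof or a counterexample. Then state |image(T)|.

T(1) = 2 = T(5) with 1 ≠ 5, so T is not injective.
The image of T is {1, 2, 4, 6, 7}, which has 5 elements.

5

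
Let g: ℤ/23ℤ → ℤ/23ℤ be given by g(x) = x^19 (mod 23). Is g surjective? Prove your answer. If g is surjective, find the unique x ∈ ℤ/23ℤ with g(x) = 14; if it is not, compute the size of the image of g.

19

Since 23 is prime, the nonzero elements of ℤ/23ℤ form a cyclic group of order 22.
As gcd(19, 22) = 1, raising to the 19th power is a bijection on this group: if a^19 ≡ b^19 then (ab^{−1})^19 = 1, and the only element of order dividing gcd(19, 22) = 1 is 1, so a = b.
With g(0) = 0 this makes g injective on all of ℤ/23ℤ, hence bijective (finite equal-size domain and codomain). In particular g is surjective.
Since g is surjective, we find the preimage of 14. The inverse of x ↦ x^19 on (ℤ/23ℤ)^× is x ↦ x^7, because 19·7 = 133 = 6·22 + 1 ≡ 1 (mod 22) and x^{22} = 1 for x ≠ 0 (Fermat). So g⁻¹(14) = 14^7 mod 23.
Repeated squaring mod 23: 14^1 ≡ 14, 14^2 ≡ 14² = 196 ≡ 12, 14^4 ≡ 12² = 144 ≡ 6. Since 7 = 4 + 2 + 1, 14^7 ≡ 6·12·14: 6·12 = 72 ≡ 3, then 3·14 = 42 ≡ 19. So 14^7 ≡ 19 (mod 23).
Hence g⁻¹(14) = 19.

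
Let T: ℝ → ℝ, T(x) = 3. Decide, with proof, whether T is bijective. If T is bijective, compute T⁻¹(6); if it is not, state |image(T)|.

Recall that injectivity means: for all a, b in the domain, T(a) = T(b) implies a = b.
T(0) = 3 = T(1) with 0 ≠ 1, so T is not injective, hence not bijective.
Since T is not bijective, we state |image(T)|: the image of T is {3}, which has 1 element.

1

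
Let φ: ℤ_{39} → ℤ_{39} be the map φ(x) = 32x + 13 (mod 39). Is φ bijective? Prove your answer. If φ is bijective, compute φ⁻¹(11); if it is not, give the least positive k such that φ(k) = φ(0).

17

Recall that φ is injective if φ(a) = φ(b) implies a = b.
If φ(a) = φ(b), then 32a ≡ 32b (mod 39). Because gcd(32, 39) = 1, we may cancel 32 to get a ≡ b (mod 39).
We now compute 32⁻¹ mod 39 explicitly. Euclid's algorithm: 39 = 1·32 + 7, 32 = 4·7 + 4, 7 = 1·4 + 3, 4 = 1·3 + 1; back-substituting gives 1 = 11·32 − 9·39, so 32⁻¹ ≡ 11 (mod 39).
Then y ↦ 11(y − 13) is a two-sided inverse to φ, so every y ∈ ℤ_{39} has a preimage.
Hence φ is bijective.
Since φ is bijective, we find φ⁻¹(11): we need 32x ≡ 11 − 13 ≡ 37 (mod 39). Using 32⁻¹ = 11: x ≡ 11·37 = 407 = 10·39 + 17, so x = 17.
Check: φ(17) = 32·17 + 13 = 557 = 14·39 + 11 ≡ 11 (mod 39).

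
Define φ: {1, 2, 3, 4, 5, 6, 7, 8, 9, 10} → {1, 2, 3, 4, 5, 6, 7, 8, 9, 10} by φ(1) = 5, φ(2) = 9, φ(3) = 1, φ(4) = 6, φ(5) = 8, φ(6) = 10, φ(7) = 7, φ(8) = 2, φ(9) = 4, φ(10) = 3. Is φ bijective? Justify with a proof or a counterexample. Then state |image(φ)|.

The values 5, 9, 1, 6, 8, 10, 7, 2, 4, 3 are a permutation of {1, 2, 3, 4, 5, 6, 7, 8, 9, 10}: each element appears exactly once.
So φ is injective and surjective, hence bijective.
The image of φ is {1, 2, 3, 4, 5, 6, 7, 8, 9, 10}, which has 10 elements.

10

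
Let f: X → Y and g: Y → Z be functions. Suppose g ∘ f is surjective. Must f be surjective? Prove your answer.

No. Take X = {0, 1, 2}, Y = {0, 1, 2, 3, 4, 5}, Z = {0}, f(a) = 0 for every a ∈ X, and g(b) = 0 for every b ∈ Y.
Then g ∘ f is surjective onto {0}, but 5 ∈ Y has no preimage under f, so f is not surjective.

not surjective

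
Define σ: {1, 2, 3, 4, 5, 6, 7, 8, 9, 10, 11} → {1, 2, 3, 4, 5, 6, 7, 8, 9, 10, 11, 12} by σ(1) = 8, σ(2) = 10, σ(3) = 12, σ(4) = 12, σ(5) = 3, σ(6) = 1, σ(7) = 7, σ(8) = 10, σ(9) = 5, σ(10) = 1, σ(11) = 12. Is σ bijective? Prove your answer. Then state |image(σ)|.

7

σ(3) = 12 = σ(4) with 3 ≠ 4, so σ is not injective, hence not bijective.
The image of σ is {1, 3, 5, 7, 8, 10, 12}, which has 7 elements.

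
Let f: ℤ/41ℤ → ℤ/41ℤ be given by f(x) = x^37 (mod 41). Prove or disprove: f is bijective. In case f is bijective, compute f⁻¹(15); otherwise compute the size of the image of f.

Since 41 is prime, the nonzero elements of ℤ/41ℤ form a cyclic group of order 40.
As gcd(37, 40) = 1, raising to the 37th power is a bijection on this group: if s^37 ≡ t^37 then (st^{−1})^37 = 1, and the only element of order dividing gcd(37, 40) = 1 is 1, so s = t.
With f(0) = 0 this makes f injective on all of ℤ/41ℤ, hence bijective (finite equal-size domain and codomain). In particular f is bijective.
Since f is bijective, we find the preimage of 15. The inverse of x ↦ x^37 on (ℤ/41ℤ)^× is x ↦ x^13, because 37·13 = 481 = 12·40 + 1 ≡ 1 (mod 40) and x^{40} = 1 for x ≠ 0 (Fermat). So f⁻¹(15) = 15^13 mod 41.
Repeated squaring mod 41: 15^1 ≡ 15, 15^2 ≡ 15² = 225 ≡ 20, 15^4 ≡ 20² = 400 ≡ 31, 15^8 ≡ 31² = 961 ≡ 18. Since 13 = 8 + 4 + 1, 15^13 ≡ 18·31·15: 18·31 = 558 ≡ 25, then 25·15 = 375 ≡ 6. So 15^13 ≡ 6 (mod 41).
Hence f⁻¹(15) = 6.

6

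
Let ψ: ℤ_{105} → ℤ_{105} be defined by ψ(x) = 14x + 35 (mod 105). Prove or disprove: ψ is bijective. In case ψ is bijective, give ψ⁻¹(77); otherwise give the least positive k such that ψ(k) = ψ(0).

Recall: injectivity means: for all a, b in the domain, ψ(a) = ψ(b) implies a = b.
We have gcd(14, 105) = 7 > 1. Taking a = 0 and b = 15: ψ(0) = 35 and ψ(15) = 14·15 + 35 = 245 ≡ 35 (mod 105).
So ψ(0) = ψ(15) while 0 ≠ 15, so ψ is not injective, hence not bijective.
Since ψ is not bijective, we find the least positive k with ψ(k) = ψ(0): this means 14k ≡ 0 (mod 105), i.e. 105 ∣ 14k. Since gcd(14, 105) = 7, dividing through by 7 this holds exactly when 15 ∣ 2k, and as gcd(2, 15) = 1, exactly when 15 ∣ k.
The smallest positive such k is 15.

15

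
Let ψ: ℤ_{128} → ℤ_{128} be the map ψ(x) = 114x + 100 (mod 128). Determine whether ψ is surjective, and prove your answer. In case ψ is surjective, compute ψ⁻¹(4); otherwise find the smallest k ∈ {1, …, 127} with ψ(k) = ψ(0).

Since gcd(114, 128) = 2, we have 114x ≡ 0 (mod 2) for all x, so ψ(x) ≡ 0 (mod 2).
But 1 ≢ 0 (mod 2), so 1 ∈ ℤ_{128} has no preimage. Therefore ψ is not surjective.
Since ψ is not surjective, we find the least positive k with ψ(k) = ψ(0): this means 114k ≡ 0 (mod 128), i.e. 128 ∣ 114k. Since gcd(114, 128) = 2, dividing through by 2 this holds exactly when 64 ∣ 57k, and as gcd(57, 64) = 1, exactly when 64 ∣ k.
The smallest positive such k is 64.

64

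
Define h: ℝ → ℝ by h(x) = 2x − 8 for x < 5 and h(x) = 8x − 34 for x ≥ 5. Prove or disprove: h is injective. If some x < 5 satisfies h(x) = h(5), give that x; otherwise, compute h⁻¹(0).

Both pieces are strictly increasing (slopes 2 and 8), so each is injective on its own interval.
The left piece maps (−∞, 5) onto (−∞, 2); the right piece maps [5, ∞) onto [6, ∞).
These images are disjoint, so no value is attained by both pieces. Thus h is injective.
Because the two images are disjoint, no x < 5 has h(x) = h(5), so we compute h⁻¹(0): 0 lies in (−∞, 2), so solve 2x − 8 = 0: x = (0 + 8)/2 = 4.

4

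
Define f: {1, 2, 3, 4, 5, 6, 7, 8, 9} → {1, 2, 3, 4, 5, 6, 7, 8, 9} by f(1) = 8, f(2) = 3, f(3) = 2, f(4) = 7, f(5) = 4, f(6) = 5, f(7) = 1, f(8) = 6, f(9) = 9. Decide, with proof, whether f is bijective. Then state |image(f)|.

The values 8, 3, 2, 7, 4, 5, 1, 6, 9 are a permutation of {1, 2, 3, 4, 5, 6, 7, 8, 9}: each element appears exactly once.
So f is injective and surjective, hence bijective.
The image of f is {1, 2, 3, 4, 5, 6, 7, 8, 9}, which has 9 elements.

9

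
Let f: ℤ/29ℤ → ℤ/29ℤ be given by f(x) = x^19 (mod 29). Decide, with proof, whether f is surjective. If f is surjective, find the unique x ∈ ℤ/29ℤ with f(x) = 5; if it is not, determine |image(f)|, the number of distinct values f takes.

Since 29 is prime, the nonzero elements of ℤ/29ℤ form a cyclic group of order 28.
As gcd(19, 28) = 1, raising to the 19th power is a bijection on this group: if x_1^19 ≡ x_2^19 then (x_1x_2^{−1})^19 = 1, and the only element of order dividing gcd(19, 28) = 1 is 1, so x_1 = x_2.
With f(0) = 0 this makes f injective on all of ℤ/29ℤ, hence bijective (finite equal-size domain and codomain). In particular f is surjective.
Since f is surjective, we find the preimage of 5. The inverse of x ↦ x^19 on (ℤ/29ℤ)^× is x ↦ x^3, because 19·3 = 57 = 2·28 + 1 ≡ 1 (mod 28) and x^{28} = 1 for x ≠ 0 (Fermat). So f⁻¹(5) = 5^3 mod 29.
Repeated squaring mod 29: 5^1 ≡ 5, 5^2 ≡ 5² = 25. Since 3 = 2 + 1, 5^3 ≡ 25·5: 25·5 = 125 ≡ 9. So 5^3 ≡ 9 (mod 29).
Hence f⁻¹(5) = 9.

9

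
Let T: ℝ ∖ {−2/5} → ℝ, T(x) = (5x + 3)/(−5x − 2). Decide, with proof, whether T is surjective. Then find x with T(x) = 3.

If T(x) = −1, cross-multiplying gives −5(5x + 3) = 5(−5x − 2), which simplifies to −15 = −10 — false.  So −1 has no preimage and T is not surjective.
Solving T(x) = 3: cross-multiplying gives 5x + 3 = 3(−5x − 2), which rearranges to 20x = −9, so x = −9/20.

-9/20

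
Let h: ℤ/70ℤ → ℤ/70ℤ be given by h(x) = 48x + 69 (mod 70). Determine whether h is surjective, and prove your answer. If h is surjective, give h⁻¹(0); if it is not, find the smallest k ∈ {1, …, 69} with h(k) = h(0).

35

Since gcd(48, 70) = 2, we have 48x ≡ 0 (mod 2) for all x, so h(x) ≡ 1 (mod 2).
But 0 ≢ 1 (mod 2), so 0 ∈ ℤ/70ℤ has no preimage. So h is not surjective.
Since h is not surjective, we find the least positive k with h(k) = h(0): this means 48k ≡ 0 (mod 70), i.e. 70 ∣ 48k. Since gcd(48, 70) = 2, dividing through by 2 this holds exactly when 35 ∣ 24k, and as gcd(24, 35) = 1, exactly when 35 ∣ k.
The smallest positive such k is 35.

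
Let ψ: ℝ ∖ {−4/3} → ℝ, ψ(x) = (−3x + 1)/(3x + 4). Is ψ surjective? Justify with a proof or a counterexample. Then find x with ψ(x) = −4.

If ψ(x) = −1, cross-multiplying gives 3(−3x + 1) = −3(3x + 4), which simplifies to 3 = −12 — false.  So −1 has no preimage and ψ is not surjective.
Solving ψ(x) = −4: cross-multiplying gives −3x + 1 = −4(3x + 4), which rearranges to 9x = −17, so x = −17/9.

-17/9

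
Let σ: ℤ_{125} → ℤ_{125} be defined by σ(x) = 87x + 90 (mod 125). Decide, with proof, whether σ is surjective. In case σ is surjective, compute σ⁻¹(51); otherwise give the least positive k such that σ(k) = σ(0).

103

Since gcd(87, 125) = 1, 87 is invertible modulo 125. Euclid's algorithm: 125 = 1·87 + 38, 87 = 2·38 + 11, 38 = 3·11 + 5, 11 = 2·5 + 1; back-substituting gives 1 = 23·87 − 16·125, so 87⁻¹ ≡ 23 (mod 125).
For any y ∈ ℤ_{125}, x = 23(y − 90) mod 125 satisfies σ(x) = 87·23(y − 90) + 90 ≡ y (since 87·23 ≡ 1 mod 125). So every y has a preimage.
So σ is surjective.
Since σ is surjective, we find σ⁻¹(51): we need 87x ≡ 51 − 90 ≡ 86 (mod 125). Using 87⁻¹ = 23: x ≡ 23·86 = 1978 = 15·125 + 103, so x = 103.
Check: σ(103) = 87·103 + 90 = 9051 = 72·125 + 51 ≡ 51 (mod 125).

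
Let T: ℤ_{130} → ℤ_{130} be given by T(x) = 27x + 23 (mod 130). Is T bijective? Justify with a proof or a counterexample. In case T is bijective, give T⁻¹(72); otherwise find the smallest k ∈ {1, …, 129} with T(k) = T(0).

Suppose T(x_1) = T(x_2) in ℤ_{130}. Then 27x_1 + 23 ≡ 27x_2 + 23 (mod 130), therefore 27(x_1 − x_2) ≡ 0 (mod 130).
Since gcd(27, 130) = 1, 27 is invertible modulo 130, thus x_1 − x_2 ≡ 0 (mod 130), i.e. x_1 = x_2.
We now compute 27⁻¹ mod 130 explicitly. Euclid's algorithm: 130 = 4·27 + 22, 27 = 1·22 + 5, 22 = 4·5 + 2, 5 = 2·2 + 1; back-substituting gives 1 = 53·27 − 11·130, so 27⁻¹ ≡ 53 (mod 130).
For any y ∈ ℤ_{130}, x = 53(y − 23) mod 130 satisfies T(x) = 27·53(y − 23) + 23 ≡ y (since 27·53 ≡ 1 mod 130). So every y has a preimage.
Therefore T is bijective.
Since T is bijective, we find T⁻¹(72): we need 27x ≡ 72 − 23 ≡ 49 (mod 130). Using 27⁻¹ = 53: x ≡ 53·49 = 2597 = 19·130 + 127, so x = 127.
Check: T(127) = 27·127 + 23 = 3452 = 26·130 + 72 ≡ 72 (mod 130).

127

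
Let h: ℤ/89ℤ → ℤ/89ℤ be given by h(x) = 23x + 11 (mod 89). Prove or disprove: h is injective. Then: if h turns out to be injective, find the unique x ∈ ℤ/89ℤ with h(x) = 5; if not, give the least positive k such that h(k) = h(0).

81

Recall: h is injective when h(s) = h(t) forces s = t.
Suppose h(s) = h(t) in ℤ/89ℤ. Then 23s + 11 ≡ 23t + 11 (mod 89), hence 23(s − t) ≡ 0 (mod 89).
Since gcd(23, 89) = 1, 23 is invertible modulo 89, thus s − t ≡ 0 (mod 89), i.e. s = t.
Thus h is injective.
We now compute 23⁻¹ mod 89 explicitly. Euclid's algorithm: 89 = 3·23 + 20, 23 = 1·20 + 3, 20 = 6·3 + 2, 3 = 1·2 + 1; back-substituting gives 1 = 31·23 − 8·89, so 23⁻¹ ≡ 31 (mod 89).
Since h is injective, we find h⁻¹(5): we need 23x ≡ 5 − 11 ≡ 83 (mod 89). Using 23⁻¹ = 31: x ≡ 31·83 = 2573 = 28·89 + 81, so x = 81.
Check: h(81) = 23·81 + 11 = 1874 = 21·89 + 5 ≡ 5 (mod 89).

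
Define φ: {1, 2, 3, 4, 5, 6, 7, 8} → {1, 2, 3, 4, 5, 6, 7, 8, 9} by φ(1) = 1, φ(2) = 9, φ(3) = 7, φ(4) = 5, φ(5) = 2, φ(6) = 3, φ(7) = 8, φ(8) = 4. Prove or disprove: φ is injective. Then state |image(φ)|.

8

The values φ(1), …, φ(8) are 1, 9, 7, 5, 2, 3, 8, 4 — all distinct.
So φ(u) = φ(v) only when u = v, and φ is injective.
The image of φ is {1, 2, 3, 4, 5, 7, 8, 9}, which has 8 elements.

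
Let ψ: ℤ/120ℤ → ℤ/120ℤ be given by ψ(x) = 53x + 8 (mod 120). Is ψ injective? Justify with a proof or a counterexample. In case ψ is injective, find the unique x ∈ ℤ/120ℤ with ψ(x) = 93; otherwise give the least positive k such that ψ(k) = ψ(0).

65

Recall: ψ is injective if ψ(u) = ψ(v) implies u = v.
Suppose ψ(u) = ψ(v) in ℤ/120ℤ. Then 53u + 8 ≡ 53v + 8 (mod 120), therefore 53(u − v) ≡ 0 (mod 120).
Since gcd(53, 120) = 1, 53 is invertible modulo 120, hence u − v ≡ 0 (mod 120), i.e. u = v.
So ψ is injective.
We now compute 53⁻¹ mod 120 explicitly. Euclid's algorithm: 120 = 2·53 + 14, 53 = 3·14 + 11, 14 = 1·11 + 3, 11 = 3·3 + 2, 3 = 1·2 + 1; back-substituting gives 1 = 77·53 − 34·120, so 53⁻¹ ≡ 77 (mod 120).
Since ψ is injective, we find ψ⁻¹(93): we need 53x ≡ 93 − 8 ≡ 85 (mod 120). Using 53⁻¹ = 77: x ≡ 77·85 = 6545 = 54·120 + 65, so x = 65.
Check: ψ(65) = 53·65 + 8 = 3453 = 28·120 + 93 ≡ 93 (mod 120).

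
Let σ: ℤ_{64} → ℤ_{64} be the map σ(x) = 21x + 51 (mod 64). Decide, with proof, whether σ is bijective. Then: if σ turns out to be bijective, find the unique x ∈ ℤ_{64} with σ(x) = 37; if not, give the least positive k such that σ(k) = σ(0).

42

Suppose σ(a) = σ(b) in ℤ_{64}. Then 21a + 51 ≡ 21b + 51 (mod 64), hence 21(a − b) ≡ 0 (mod 64).
Since gcd(21, 64) = 1, 21 is invertible modulo 64, therefore a − b ≡ 0 (mod 64), i.e. a = b.
We now compute 21⁻¹ mod 64 explicitly. Euclid's algorithm: 64 = 3·21 + 1; back-substituting gives 1 = 61·21 − 20·64, so 21⁻¹ ≡ 61 (mod 64).
For any y ∈ ℤ_{64}, x = 61(y − 51) mod 64 satisfies σ(x) = 21·61(y − 51) + 51 ≡ y (since 21·61 ≡ 1 mod 64). So every y has a preimage.
Thus σ is bijective.
Since σ is bijective, we compute σ⁻¹(37): solve 21x + 51 ≡ 37 (mod 64), i.e. 21x ≡ 50 (mod 64).
Multiplying by 21⁻¹ = 61 gives x ≡ 61·50 = 3050 = 47·64 + 42 ≡ 42 (mod 64).
Check: σ(42) = 21·42 + 51 = 933 = 14·64 + 37 ≡ 37 (mod 64).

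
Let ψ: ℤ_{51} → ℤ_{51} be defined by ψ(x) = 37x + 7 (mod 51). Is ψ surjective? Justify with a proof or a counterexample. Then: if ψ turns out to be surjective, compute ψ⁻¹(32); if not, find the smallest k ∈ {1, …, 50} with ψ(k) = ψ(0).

Since gcd(37, 51) = 1, 37 is invertible modulo 51. Euclid's algorithm: 51 = 1·37 + 14, 37 = 2·14 + 9, 14 = 1·9 + 5, 9 = 1·5 + 4, 5 = 1·4 + 1; back-substituting gives 1 = 40·37 − 29·51, so 37⁻¹ ≡ 40 (mod 51).
Then y ↦ 40(y − 7) is a two-sided inverse to ψ, so every y ∈ ℤ_{51} has a preimage.
Hence ψ is surjective.
Since ψ is surjective, we compute ψ⁻¹(32): solve 37x + 7 ≡ 32 (mod 51), i.e. 37x ≡ 25 (mod 51).
Multiplying by 37⁻¹ = 40 gives x ≡ 40·25 = 1000 = 19·51 + 31 ≡ 31 (mod 51).
Check: ψ(31) = 37·31 + 7 = 1154 = 22·51 + 32 ≡ 32 (mod 51).

31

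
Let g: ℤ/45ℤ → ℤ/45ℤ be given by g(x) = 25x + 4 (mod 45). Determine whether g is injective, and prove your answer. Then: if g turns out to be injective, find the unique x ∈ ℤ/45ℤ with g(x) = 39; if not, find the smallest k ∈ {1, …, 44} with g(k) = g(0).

9

We have gcd(25, 45) = 5 > 1. Taking u = 0 and v = 9: g(0) = 4 and g(9) = 25·9 + 4 = 229 ≡ 4 (mod 45).
So g(0) = g(9) while 0 ≠ 9, therefore g is not injective.
Since g is not injective, we find the least positive k with g(k) = g(0): this means 25k ≡ 0 (mod 45), i.e. 45 ∣ 25k. Since gcd(25, 45) = 5, dividing through by 5 this holds exactly when 9 ∣ 5k, and as gcd(5, 9) = 1, exactly when 9 ∣ k.
The smallest positive such k is 9.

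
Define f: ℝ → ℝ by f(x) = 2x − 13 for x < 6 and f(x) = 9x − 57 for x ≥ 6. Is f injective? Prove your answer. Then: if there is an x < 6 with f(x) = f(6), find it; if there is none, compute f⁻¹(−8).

Both pieces are strictly increasing (slopes 2 and 9), so each is injective on its own interval.
The left piece maps (−∞, 6) onto (−∞, −1); the right piece maps [6, ∞) onto [−3, ∞).
These images overlap. In particular f(6) = −3 (right piece), and solving 2x − 13 = −3 on the left piece gives x = 5 < 6.
So f(5) = f(6) with 5 ≠ 6, and f is not injective. This x = 5 is the requested value below 6.

5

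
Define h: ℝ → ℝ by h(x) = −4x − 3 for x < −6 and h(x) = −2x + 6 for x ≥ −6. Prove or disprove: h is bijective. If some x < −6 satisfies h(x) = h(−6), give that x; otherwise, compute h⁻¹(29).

Both pieces are strictly decreasing (slopes −4 and −2), so each is injective on its own interval.
The left piece maps (−∞, −6) onto (21, ∞); the right piece maps [−6, ∞) onto (−∞, 18].
The images leave a gap (21 has no preimage), so h is not surjective, hence not bijective.
Because the two images are disjoint, no x < −6 has h(x) = h(−6), so we compute h⁻¹(29): 29 lies in (21, ∞), so solve −4x − 3 = 29: x = (29 + 3)/(−4) = −8.

-8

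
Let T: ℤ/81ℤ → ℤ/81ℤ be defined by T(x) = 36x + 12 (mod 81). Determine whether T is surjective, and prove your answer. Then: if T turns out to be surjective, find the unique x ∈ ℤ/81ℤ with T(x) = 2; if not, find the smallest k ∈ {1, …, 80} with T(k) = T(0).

Since gcd(36, 81) = 9, we have 36x ≡ 0 (mod 9) for all x, so T(x) ≡ 3 (mod 9).
But 0 ≢ 3 (mod 9), so 0 ∈ ℤ/81ℤ has no preimage. Therefore T is not surjective.
Since T is not surjective, we find the least positive k with T(k) = T(0): this means 36k ≡ 0 (mod 81), i.e. 81 ∣ 36k. Since gcd(36, 81) = 9, dividing through by 9 this holds exactly when 9 ∣ 4k, and as gcd(4, 9) = 1, exactly when 9 ∣ k.
The smallest positive such k is 9.

9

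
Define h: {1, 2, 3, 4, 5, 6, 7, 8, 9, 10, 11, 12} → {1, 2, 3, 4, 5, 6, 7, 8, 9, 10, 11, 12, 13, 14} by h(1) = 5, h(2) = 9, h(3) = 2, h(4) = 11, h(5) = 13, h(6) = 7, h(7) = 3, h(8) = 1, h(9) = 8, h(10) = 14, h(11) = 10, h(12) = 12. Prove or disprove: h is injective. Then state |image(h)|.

12

The values h(1), …, h(12) are 5, 9, 2, 11, 13, 7, 3, 1, 8, 14, 10, 12 — all distinct.
So h(a) = h(b) only when a = b, and h is injective.
The image of h is {1, 2, 3, 5, 7, 8, 9, 10, 11, 12, 13, 14}, which has 12 elements.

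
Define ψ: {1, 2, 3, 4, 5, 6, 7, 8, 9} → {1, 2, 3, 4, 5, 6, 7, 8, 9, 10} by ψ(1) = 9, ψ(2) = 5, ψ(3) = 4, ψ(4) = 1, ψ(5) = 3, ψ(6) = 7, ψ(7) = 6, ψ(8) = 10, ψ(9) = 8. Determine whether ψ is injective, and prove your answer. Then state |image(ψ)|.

9

The values ψ(1), …, ψ(9) are 9, 5, 4, 1, 3, 7, 6, 10, 8 — all distinct.
So ψ(a) = ψ(b) only when a = b, and ψ is injective.
The image of ψ is {1, 3, 4, 5, 6, 7, 8, 9, 10}, which has 9 elements.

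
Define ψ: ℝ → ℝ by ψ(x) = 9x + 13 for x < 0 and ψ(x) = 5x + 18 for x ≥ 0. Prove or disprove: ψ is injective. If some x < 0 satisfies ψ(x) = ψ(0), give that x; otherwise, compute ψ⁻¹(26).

8/5

Both pieces are strictly increasing (slopes 9 and 5), so each is injective on its own interval.
The left piece maps (−∞, 0) onto (−∞, 13); the right piece maps [0, ∞) onto [18, ∞).
These images are disjoint, so no value is attained by both pieces. Thus ψ is injective.
Because the two images are disjoint, no x < 0 has ψ(x) = ψ(0), so we compute ψ⁻¹(26): 26 lies in [18, ∞), so solve 5x + 18 = 26: x = (26 − 18)/5 = 8/5.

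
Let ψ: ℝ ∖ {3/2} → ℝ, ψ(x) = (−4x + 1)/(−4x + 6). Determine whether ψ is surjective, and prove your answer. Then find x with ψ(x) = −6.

37/28

If ψ(x) = 1, cross-multiplying gives −4(−4x + 1) = −4(−4x + 6), which simplifies to −4 = −24 — false.  So 1 has no preimage and ψ is not surjective.
Solving ψ(x) = −6: cross-multiplying gives −4x + 1 = −6(−4x + 6), which rearranges to −28x = −37, so x = 37/28.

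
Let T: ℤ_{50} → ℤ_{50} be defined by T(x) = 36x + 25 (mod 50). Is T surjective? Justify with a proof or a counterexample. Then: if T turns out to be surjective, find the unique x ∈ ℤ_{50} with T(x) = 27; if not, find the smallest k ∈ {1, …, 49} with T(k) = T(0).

Since gcd(36, 50) = 2, we have 36x ≡ 0 (mod 2) for all x, so T(x) ≡ 1 (mod 2).
But 0 ≢ 1 (mod 2), so 0 ∈ ℤ_{50} has no preimage. So T is not surjective.
Since T is not surjective, we find the least positive k with T(k) = T(0): this means 36k ≡ 0 (mod 50), i.e. 50 ∣ 36k. Since gcd(36, 50) = 2, dividing through by 2 this holds exactly when 25 ∣ 18k, and as gcd(18, 25) = 1, exactly when 25 ∣ k.
The smallest positive such k is 25.

25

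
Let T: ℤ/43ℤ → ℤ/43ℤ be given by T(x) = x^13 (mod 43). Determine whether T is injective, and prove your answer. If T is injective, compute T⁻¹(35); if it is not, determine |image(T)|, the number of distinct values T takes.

16

Since 43 is prime, the nonzero elements of ℤ/43ℤ form a cyclic group of order 42.
As gcd(13, 42) = 1, raising to the 13th power is a bijection on this group: if s^13 ≡ t^13 then (st^{−1})^13 = 1, and the only element of order dividing gcd(13, 42) = 1 is 1, so s = t.
With T(0) = 0 this makes T injective on all of ℤ/43ℤ, hence bijective (finite equal-size domain and codomain). In particular T is injective.
Since T is injective, we find the preimage of 35. The inverse of x ↦ x^13 on (ℤ/43ℤ)^× is x ↦ x^13, because 13·13 = 169 = 4·42 + 1 ≡ 1 (mod 42) and x^{42} = 1 for x ≠ 0 (Fermat). So T⁻¹(35) = 35^13 mod 43.
Repeated squaring mod 43: 35^1 ≡ 35, 35^2 ≡ 35² = 1225 ≡ 21, 35^4 ≡ 21² = 441 ≡ 11, 35^8 ≡ 11² = 121 ≡ 35. Since 13 = 8 + 4 + 1, 35^13 ≡ 35·11·35: 35·11 = 385 ≡ 41, then 41·35 = 1435 ≡ 16. So 35^13 ≡ 16 (mod 43).
Hence T⁻¹(35) = 16.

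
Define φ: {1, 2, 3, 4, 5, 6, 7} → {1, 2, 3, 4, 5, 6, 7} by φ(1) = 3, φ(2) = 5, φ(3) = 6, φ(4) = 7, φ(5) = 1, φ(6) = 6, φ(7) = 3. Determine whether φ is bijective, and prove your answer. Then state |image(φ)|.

φ(3) = 6 = φ(6) with 3 ≠ 6, so φ is not injective, hence not bijective.
The image of φ is {1, 3, 5, 6, 7}, which has 5 elements.

5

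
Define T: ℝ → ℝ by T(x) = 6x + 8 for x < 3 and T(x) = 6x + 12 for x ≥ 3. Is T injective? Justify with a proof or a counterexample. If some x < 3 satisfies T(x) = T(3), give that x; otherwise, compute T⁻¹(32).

Both pieces are strictly increasing (slopes 6 and 6), so each is injective on its own interval.
The left piece maps (−∞, 3) onto (−∞, 26); the right piece maps [3, ∞) onto [30, ∞).
These images are disjoint, so no value is attained by both pieces. So T is injective.
Because the two images are disjoint, no x < 3 has T(x) = T(3), so we compute T⁻¹(32): 32 lies in [30, ∞), so solve 6x + 12 = 32: x = (32 − 12)/6 = 10/3.

10/3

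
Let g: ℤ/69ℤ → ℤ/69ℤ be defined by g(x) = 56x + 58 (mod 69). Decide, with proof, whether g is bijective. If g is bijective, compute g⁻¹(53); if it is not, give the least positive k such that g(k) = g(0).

11

If g(s) = g(t), then 56s ≡ 56t (mod 69). Because gcd(56, 69) = 1, we may cancel 56 to get s ≡ t (mod 69).
We now compute 56⁻¹ mod 69 explicitly. Euclid's algorithm: 69 = 1·56 + 13, 56 = 4·13 + 4, 13 = 3·4 + 1; back-substituting gives 1 = 53·56 − 43·69, so 56⁻¹ ≡ 53 (mod 69).
For any y ∈ ℤ/69ℤ, x = 53(y − 58) mod 69 satisfies g(x) = 56·53(y − 58) + 58 ≡ y (since 56·53 ≡ 1 mod 69). So every y has a preimage.
Therefore g is bijective.
Since g is bijective, we compute g⁻¹(53): solve 56x + 58 ≡ 53 (mod 69), i.e. 56x ≡ 64 (mod 69).
Multiplying by 56⁻¹ = 53 gives x ≡ 53·64 = 3392 = 49·69 + 11 ≡ 11 (mod 69).
Check: g(11) = 56·11 + 58 = 674 = 9·69 + 53 ≡ 53 (mod 69).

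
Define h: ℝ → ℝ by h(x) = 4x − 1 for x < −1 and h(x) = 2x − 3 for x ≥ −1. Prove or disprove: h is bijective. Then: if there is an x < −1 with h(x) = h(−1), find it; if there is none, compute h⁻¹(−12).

Both pieces are strictly increasing (slopes 4 and 2), so each is injective on its own interval.
The left piece maps (−∞, −1) onto (−∞, −5); the right piece maps [−1, ∞) onto [−5, ∞).
Since −5 = −5, the images partition ℝ: h is injective and surjective, hence bijective.
Because the two images are disjoint, no x < −1 has h(x) = h(−1), so we compute h⁻¹(−12): −12 lies in (−∞, −5), so solve 4x − 1 = −12: x = (−12 + 1)/4 = −11/4.

-11/4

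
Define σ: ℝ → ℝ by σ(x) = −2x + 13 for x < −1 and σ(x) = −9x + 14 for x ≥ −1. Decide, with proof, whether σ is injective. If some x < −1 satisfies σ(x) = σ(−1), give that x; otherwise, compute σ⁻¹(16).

Both pieces are strictly decreasing (slopes −2 and −9), so each is injective on its own interval.
The left piece maps (−∞, −1) onto (15, ∞); the right piece maps [−1, ∞) onto (−∞, 23].
These images overlap. In particular σ(−1) = 23 (right piece), and solving −2x + 13 = 23 on the left piece gives x = −5 < −1.
So σ(−5) = σ(−1) with −5 ≠ −1, and σ is not injective. This x = −5 is the requested value below −1.

-5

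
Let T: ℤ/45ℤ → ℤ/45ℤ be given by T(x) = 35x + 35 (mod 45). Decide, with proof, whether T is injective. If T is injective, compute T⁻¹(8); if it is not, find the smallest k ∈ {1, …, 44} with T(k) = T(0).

9

By definition, T is injective when T(x_1) = T(x_2) forces x_1 = x_2.
We have gcd(35, 45) = 5 > 1. Taking x_1 = 0 and x_2 = 9: T(0) = 35 and T(9) = 35·9 + 35 = 350 ≡ 35 (mod 45).
So T(0) = T(9) while 0 ≠ 9, so T is not injective.
Since T is not injective, we find the least positive k with T(k) = T(0): this means 35k ≡ 0 (mod 45), i.e. 45 ∣ 35k. Since gcd(35, 45) = 5, dividing through by 5 this holds exactly when 9 ∣ 7k, and as gcd(7, 9) = 1, exactly when 9 ∣ k.
The smallest positive such k is 9.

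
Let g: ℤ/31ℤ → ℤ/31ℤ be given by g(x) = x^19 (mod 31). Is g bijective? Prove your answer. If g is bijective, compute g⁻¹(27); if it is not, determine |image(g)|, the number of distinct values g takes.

Since 31 is prime, the nonzero elements of ℤ/31ℤ form a cyclic group of order 30.
As gcd(19, 30) = 1, raising to the 19th power is a bijection on this group: if u^19 ≡ v^19 then (uv^{−1})^19 = 1, and the only element of order dividing gcd(19, 30) = 1 is 1, so u = v.
With g(0) = 0 this makes g injective on all of ℤ/31ℤ, hence bijective (finite equal-size domain and codomain). In particular g is bijective.
Since g is bijective, we find the preimage of 27. The inverse of x ↦ x^19 on (ℤ/31ℤ)^× is x ↦ x^19, because 19·19 = 361 = 12·30 + 1 ≡ 1 (mod 30) and x^{30} = 1 for x ≠ 0 (Fermat). So g⁻¹(27) = 27^19 mod 31.
Repeated squaring mod 31: 27^1 ≡ 27, 27^2 ≡ 27² = 729 ≡ 16, 27^4 ≡ 16² = 256 ≡ 8, 27^8 ≡ 8² = 64 ≡ 2, 27^16 ≡ 2² = 4. Since 19 = 16 + 2 + 1, 27^19 ≡ 4·16·27: 4·16 = 64 ≡ 2, then 2·27 = 54 ≡ 23. So 27^19 ≡ 23 (mod 31).
Hence g⁻¹(27) = 23.

23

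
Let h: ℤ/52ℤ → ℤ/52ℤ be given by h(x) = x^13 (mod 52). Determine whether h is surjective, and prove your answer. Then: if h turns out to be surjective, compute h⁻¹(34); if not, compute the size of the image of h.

39

h(0) = 0^13 = 0.
h(26): Repeated squaring mod 52: 26^1 ≡ 26, 26^2 ≡ 26² = 676 ≡ 0, 26^4 ≡ 0² = 0, 26^8 ≡ 0² = 0. Since 13 = 8 + 4 + 1, 26^13 ≡ 0·0·26: 0·0 = 0, then 0·26 = 0. So 26^13 ≡ 0 (mod 52).
So h(0) = h(26) = 0 while 0 ≠ 26, thus h is not injective.
A non-injective map from the 52-element set ℤ/52ℤ to itself takes at most 51 distinct values, so it cannot be surjective. Hence h is not surjective.
Since h is not surjective, we determine |image(h)|. Computing x^13 mod 52 for each x (by repeated squaring, reducing mod 52 at every step), the values h(0), h(1), …, h(51) are: 0, 1, 28, 3, 4, 5, 32, 7, 8, 9, 36, 11, 12, 13, 40, 15, 16, 17, 44, 19, 20, 21, 48, 23, 24, 25, 0, 27, 28, 29, 4, 31, 32, 33, 8, 35, 36, 37, 12, 39, 40, 41, 16, 43, 44, 45, 20, 47, 48, 49, 24, 51.
The distinct values are {0, 1, 3, 4, 5, 7, 8, 9, 11, 12, 13, 15, 16, 17, 19, 20, 21, 23, 24, 25, 27, 28, 29, 31, 32, 33, 35, 36, 37, 39, 40, 41, 43, 44, 45, 47, 48, 49, 51}; there are 39 of them.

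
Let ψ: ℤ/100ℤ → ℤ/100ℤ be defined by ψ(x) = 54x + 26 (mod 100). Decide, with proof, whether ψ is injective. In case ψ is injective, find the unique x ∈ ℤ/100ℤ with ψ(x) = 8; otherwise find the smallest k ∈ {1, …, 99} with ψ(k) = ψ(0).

We have gcd(54, 100) = 2 > 1. Taking s = 0 and t = 50: ψ(0) = 26 and ψ(50) = 54·50 + 26 = 2726 ≡ 26 (mod 100).
So ψ(0) = ψ(50) while 0 ≠ 50, thus ψ is not injective.
Since ψ is not injective, we find the least positive k with ψ(k) = ψ(0): this means 54k ≡ 0 (mod 100), i.e. 100 ∣ 54k. Since gcd(54, 100) = 2, dividing through by 2 this holds exactly when 50 ∣ 27k, and as gcd(27, 50) = 1, exactly when 50 ∣ k.
The smallest positive such k is 50.

50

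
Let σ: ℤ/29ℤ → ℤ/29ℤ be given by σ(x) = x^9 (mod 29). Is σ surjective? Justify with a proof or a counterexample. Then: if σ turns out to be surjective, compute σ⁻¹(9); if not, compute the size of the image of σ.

22

Since 29 is prime, the nonzero elements of ℤ/29ℤ form a cyclic group of order 28.
As gcd(9, 28) = 1, raising to the 9th power is a bijection on this group: if a^9 ≡ b^9 then (ab^{−1})^9 = 1, and the only element of order dividing gcd(9, 28) = 1 is 1, so a = b.
With σ(0) = 0 this makes σ injective on all of ℤ/29ℤ, hence bijective (finite equal-size domain and codomain). In particular σ is surjective.
Since σ is surjective, we find the preimage of 9. The inverse of x ↦ x^9 on (ℤ/29ℤ)^× is x ↦ x^25, because 9·25 = 225 = 8·28 + 1 ≡ 1 (mod 28) and x^{28} = 1 for x ≠ 0 (Fermat). So σ⁻¹(9) = 9^25 mod 29.
Repeated squaring mod 29: 9^1 ≡ 9, 9^2 ≡ 9² = 81 ≡ 23, 9^4 ≡ 23² = 529 ≡ 7, 9^8 ≡ 7² = 49 ≡ 20, 9^16 ≡ 20² = 400 ≡ 23. Since 25 = 16 + 8 + 1, 9^25 ≡ 23·20·9: 23·20 = 460 ≡ 25, then 25·9 = 225 ≡ 22. So 9^25 ≡ 22 (mod 29).
Hence σ⁻¹(9) = 22.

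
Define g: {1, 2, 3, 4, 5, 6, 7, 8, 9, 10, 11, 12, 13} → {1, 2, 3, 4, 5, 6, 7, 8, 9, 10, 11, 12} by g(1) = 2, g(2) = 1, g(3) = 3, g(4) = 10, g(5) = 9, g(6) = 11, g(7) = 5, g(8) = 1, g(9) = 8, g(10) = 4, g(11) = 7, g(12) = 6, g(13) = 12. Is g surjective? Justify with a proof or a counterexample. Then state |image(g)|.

Every element of the codomain has a preimage: 1 = g(2), 2 = g(1), 3 = g(3), 4 = g(10), 5 = g(7), 6 = g(12), 7 = g(11), 8 = g(9), 9 = g(5), 10 = g(4), 11 = g(6), 12 = g(13).
Therefore g is surjective.
The image of g is {1, 2, 3, 4, 5, 6, 7, 8, 9, 10, 11, 12}, which has 12 elements.

12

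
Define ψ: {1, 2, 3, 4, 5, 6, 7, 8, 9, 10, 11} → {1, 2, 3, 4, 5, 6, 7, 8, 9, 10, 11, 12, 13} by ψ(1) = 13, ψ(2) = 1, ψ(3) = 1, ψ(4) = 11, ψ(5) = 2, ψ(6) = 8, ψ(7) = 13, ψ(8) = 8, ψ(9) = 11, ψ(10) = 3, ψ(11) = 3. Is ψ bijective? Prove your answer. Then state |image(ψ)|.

ψ(2) = 1 = ψ(3) with 2 ≠ 3, so ψ is not injective, hence not bijective.
The image of ψ is {1, 2, 3, 8, 11, 13}, which has 6 elements.

6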